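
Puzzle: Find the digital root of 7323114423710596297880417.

5

7+3+2+3+1+1+4+4+2+3+7+1+0+5+9+6+2+9+7+8+8+0+4+1+7 = 104
1+0+4 = 5
(Equivalently, 7323114423710596297880417 mod 9 = 5.)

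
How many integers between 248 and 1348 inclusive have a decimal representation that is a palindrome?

79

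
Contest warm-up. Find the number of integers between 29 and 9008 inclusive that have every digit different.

The integers in [29, 9008] that have every digit different: 29, 30, 31, 32, 34, 35, …, 8975, 8976.
4744 qualify.

4744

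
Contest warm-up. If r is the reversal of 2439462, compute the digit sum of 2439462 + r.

Reversal of 2439462 is 2649342; 2439462 + 2649342 = 5088804.
Digit sum of 5088804: 5+0+8+8+8+0+4 = 33.

33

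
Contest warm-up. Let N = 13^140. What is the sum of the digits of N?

13^140 = 895507696878311375258773594711314355180644008268394271442558248659275669702466348081962744321047874487716991281983627910014921078751006257322565182970311601
Sum of its 156 digits: 700.

700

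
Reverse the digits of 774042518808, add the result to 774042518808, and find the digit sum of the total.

72

Reversal of 774042518808 is 808815240477; 774042518808 + 808815240477 = 1582857759285.
Digit sum of 1582857759285: 1+5+8+2+8+5+7+7+5+9+2+8+5 = 72.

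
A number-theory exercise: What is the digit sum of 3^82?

198

3^82 = 1330279464729113309844748891857449678409
Sum of its 40 digits: 198.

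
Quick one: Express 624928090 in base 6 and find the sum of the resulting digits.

624928090 in base 6 is 142002213334.
Digit sum: 1+4+2+0+0+2+2+1+3+3+3+4 = 25.

25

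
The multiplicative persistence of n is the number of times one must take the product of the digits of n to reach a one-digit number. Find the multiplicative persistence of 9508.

1

9508 → 0 (1 step)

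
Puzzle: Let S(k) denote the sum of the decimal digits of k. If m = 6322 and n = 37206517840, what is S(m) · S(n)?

559

S(6322) = 6+3+2+2 = 13.
S(37206517840) = 3+7+2+0+6+5+1+7+8+4+0 = 43.
13 · 43 = 559.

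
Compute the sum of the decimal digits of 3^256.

3^256 = 139008452377144732764939786789661303114218850808529137991604824430036072629766435941001769154109609521811665540548899435521
Sum of its 123 digits: 540.

540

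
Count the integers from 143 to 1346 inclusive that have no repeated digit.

752

The integers in [143, 1346] that have no repeated digit: 143, 145, 146, 147, 148, 149, …, 1345, 1346.
752 qualify.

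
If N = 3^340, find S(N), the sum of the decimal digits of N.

738

3^340 = 1664280806589814803858571371708626691451909331385734291010900950997276297957762658553727546535190828834204613885667545045874010453464713005017905547836267732294801
Sum of its 163 digits: 738.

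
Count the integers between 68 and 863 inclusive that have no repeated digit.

The integers in [68, 863] that have no repeated digit: 68, 69, 70, 71, 72, 73, …, 862, 863.
585 qualify.

585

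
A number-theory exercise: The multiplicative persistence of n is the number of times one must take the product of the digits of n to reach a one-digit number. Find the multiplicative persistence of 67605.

1

67605 → 0 (1 step)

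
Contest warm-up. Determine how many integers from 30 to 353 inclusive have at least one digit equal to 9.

The integers in [30, 353] that have at least one digit equal to 9: 39, 49, 59, 69, 79, 89, …, 339, 349.
59 qualify.

59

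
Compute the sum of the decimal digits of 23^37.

23^37 = 242063847902005849254176436075394136454464685331703
Sum of its 51 digits: 212.

212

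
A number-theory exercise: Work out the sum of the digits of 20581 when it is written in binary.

6

20581 in base 2 is 101000001100101.
Digit sum: 1+0+1+0+0+0+0+0+1+1+0+0+1+0+1 = 6.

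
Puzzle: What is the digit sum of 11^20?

94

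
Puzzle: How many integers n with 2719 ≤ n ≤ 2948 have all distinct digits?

127

The integers in [2719, 2948] that have all distinct digits: 2719, 2730, 2731, 2734, 2735, 2736, …, 2947, 2948.
127 qualify.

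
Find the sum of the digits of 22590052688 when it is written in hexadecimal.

22590052688 in base 16 is 54278D950.
Digit sum: 5+4+2+7+8+13+9+5+0 = 53.

53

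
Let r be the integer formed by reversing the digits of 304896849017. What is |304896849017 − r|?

406051849386

Reverse of 304896849017 is 710948698403.
|304896849017 − 710948698403| = 406051849386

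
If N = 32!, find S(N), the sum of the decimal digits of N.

32! = 263130836933693530167218012160000000
Sum of its 36 digits: 108.

108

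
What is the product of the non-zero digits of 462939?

11664

4×6×2×9×3×9 = 11664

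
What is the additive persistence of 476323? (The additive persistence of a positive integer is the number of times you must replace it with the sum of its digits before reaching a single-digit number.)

2

476323 → 25 → 7 (2 steps)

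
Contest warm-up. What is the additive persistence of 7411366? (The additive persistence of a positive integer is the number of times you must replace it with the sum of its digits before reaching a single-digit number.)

3

7411366 → 28 → 10 → 1 (3 steps)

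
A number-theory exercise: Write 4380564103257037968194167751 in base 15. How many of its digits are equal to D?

4380564103257037968194167751 in base 15 is 3D839298522AC9019A6947BB.
The digit D appears 1 time.

1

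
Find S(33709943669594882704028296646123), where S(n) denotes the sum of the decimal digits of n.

155

3+3+7+0+9+9+4+3+6+6+9+5+9+4+8+8+2+7+0+4+0+2+8+2+9+6+6+4+6+1+2+3 = 155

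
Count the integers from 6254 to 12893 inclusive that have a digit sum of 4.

The integers in [6254, 12893] that have a digit sum of 4: 10003, 10012, 10021, 10030, 10102, 10111, …, 12010, 12100.
19 qualify.

19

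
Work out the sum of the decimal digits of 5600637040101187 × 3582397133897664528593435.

161

5600637040101187 × 3582397133897664528593435 = 20063706080459591547122234142487183907345
Sum of its 41 digits: 161.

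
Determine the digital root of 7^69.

1

The digital root of n equals n mod 9 (or 9 when 9 | n), so we need 7^69 mod 9.
7^69 ≡ 1 (mod 9), so the digital root is 1.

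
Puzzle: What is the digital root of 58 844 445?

6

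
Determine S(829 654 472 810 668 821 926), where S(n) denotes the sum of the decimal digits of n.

104

8+2+9+6+5+4+4+7+2+8+1+0+6+6+8+8+2+1+9+2+6 = 104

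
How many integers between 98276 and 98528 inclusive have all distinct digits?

The integers in [98276, 98528] that have all distinct digits: 98276, 98301, 98302, 98304, 98305, 98306, …, 98526, 98527.
103 qualify.

103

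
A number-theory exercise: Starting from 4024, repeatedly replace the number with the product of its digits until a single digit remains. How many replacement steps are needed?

4024 → 0 (1 step)

1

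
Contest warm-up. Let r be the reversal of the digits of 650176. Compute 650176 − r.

Reverse of 650176 is 671056.
650176 − 671056 = -20880

-20880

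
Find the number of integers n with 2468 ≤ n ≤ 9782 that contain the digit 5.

2765

The integers in [2468, 9782] that contain the digit 5: 2475, 2485, 2495, 2500, 2501, 2502, …, 9765, 9775.
2765 qualify.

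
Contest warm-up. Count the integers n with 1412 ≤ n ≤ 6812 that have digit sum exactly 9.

The integers in [1412, 6812] that have digit sum exactly 9: 1413, 1422, 1431, 1440, 1503, 1512, …, 6210, 6300.
124 qualify.

124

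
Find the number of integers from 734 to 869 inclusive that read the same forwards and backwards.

The integers in [734, 869] that read the same forwards and backwards: 737, 747, 757, 767, 777, 787, …, 858, 868.
14 qualify.

14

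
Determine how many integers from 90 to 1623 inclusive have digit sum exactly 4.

20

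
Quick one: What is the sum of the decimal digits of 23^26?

178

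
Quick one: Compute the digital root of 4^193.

4

The digital root of n equals n mod 9 (or 9 when 9 | n), so we need 4^193 mod 9.
4^193 ≡ 4 (mod 9), so the digital root is 4.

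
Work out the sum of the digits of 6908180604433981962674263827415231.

148

6+9+0+8+1+8+0+6+0+4+4+3+3+9+8+1+9+6+2+6+7+4+2+6+3+8+2+7+4+1+5+2+3+1 = 148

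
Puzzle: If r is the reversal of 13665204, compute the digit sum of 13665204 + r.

Reversal of 13665204 is 40256631; 13665204 + 40256631 = 53921835.
Digit sum of 53921835: 5+3+9+2+1+8+3+5 = 36.

36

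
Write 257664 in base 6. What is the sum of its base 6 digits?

19

257664 in base 6 is 5304520.
Digit sum: 5+3+0+4+5+2+0 = 19.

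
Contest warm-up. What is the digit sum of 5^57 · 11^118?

5^57 · 11^118 = 5316515640140138288014028931467945793661641648477674897250298768663137664958148155779998156878437188457429586090808712166851102143283469558809883892536163330078125
Sum of its 163 digits: 785.

785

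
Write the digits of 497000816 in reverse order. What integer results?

618000794

Reversing 497000816 gives 618000794.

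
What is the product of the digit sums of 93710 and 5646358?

740

S(93710) = 9+3+7+1+0 = 20.
S(5646358) = 5+6+4+6+3+5+8 = 37.
20 · 37 = 740.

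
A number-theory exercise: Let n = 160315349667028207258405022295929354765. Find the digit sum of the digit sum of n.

11

First digit sum: 164.
1+6+4 = 11.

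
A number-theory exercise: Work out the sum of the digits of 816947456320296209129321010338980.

133

8+1+6+9+4+7+4+5+6+3+2+0+2+9+6+2+0+9+1+2+9+3+2+1+0+1+0+3+3+8+9+8+0 = 133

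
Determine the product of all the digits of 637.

126

6×3×7 = 126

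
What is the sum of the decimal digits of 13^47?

241

13^47 = 22664052024539238871968220999332552715703774239747717
Sum of its 53 digits: 241.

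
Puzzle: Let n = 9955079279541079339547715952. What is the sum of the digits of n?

148

9+9+5+5+0+7+9+2+7+9+5+4+1+0+7+9+3+3+9+5+4+7+7+1+5+9+5+2 = 148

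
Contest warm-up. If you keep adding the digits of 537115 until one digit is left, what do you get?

5+3+7+1+1+5 = 22
2+2 = 4

4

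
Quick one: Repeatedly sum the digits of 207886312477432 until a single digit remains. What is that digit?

1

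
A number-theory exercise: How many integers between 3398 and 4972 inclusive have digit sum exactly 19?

124

The integers in [3398, 4972] that have digit sum exactly 19: 3439, 3448, 3457, 3466, 3475, 3484, …, 4951, 4960.
124 qualify.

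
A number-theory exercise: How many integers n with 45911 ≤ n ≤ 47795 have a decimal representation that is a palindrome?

19

The integers in [45911, 47795] that have a decimal representation that is a palindrome: 45954, 46064, 46164, 46264, 46364, 46464, …, 47674, 47774.
19 qualify.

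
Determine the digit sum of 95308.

25

9+5+3+0+8 = 25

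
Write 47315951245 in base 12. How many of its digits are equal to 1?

47315951245 in base 12 is 9206024291.
The digit 1 appears 1 time.

1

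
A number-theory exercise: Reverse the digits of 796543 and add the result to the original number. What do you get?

1142240

Reverse of 796543 is 345697.
796543 + 345697 = 1142240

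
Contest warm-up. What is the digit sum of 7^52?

7^52 = 88124787089723195184393736687912818113311201
Sum of its 44 digits: 196.

196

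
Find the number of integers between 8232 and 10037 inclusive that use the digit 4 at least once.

505

The integers in [8232, 10037] that use the digit 4 at least once: 8234, 8240, 8241, 8242, 8243, 8244, …, 10024, 10034.
505 qualify.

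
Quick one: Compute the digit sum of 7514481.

30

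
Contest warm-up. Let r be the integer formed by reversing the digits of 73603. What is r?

30637

Reversing 73603 gives 30637.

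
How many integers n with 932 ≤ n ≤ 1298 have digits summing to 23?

5

The integers in [932, 1298] that have digits summing to 23: 959, 968, 977, 986, 995.
5 qualify.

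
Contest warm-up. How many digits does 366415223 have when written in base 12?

8

366415223 in base 12 is A2865A1B, which has 8 digits.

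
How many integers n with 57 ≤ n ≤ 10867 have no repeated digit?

5504

The integers in [57, 10867] that have no repeated digit: 57, 58, 59, 60, 61, 62, …, 10865, 10867.
5504 qualify.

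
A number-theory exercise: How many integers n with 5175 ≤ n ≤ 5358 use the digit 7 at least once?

32

The integers in [5175, 5358] that use the digit 7 at least once: 5175, 5176, 5177, 5178, 5179, 5187, …, 5347, 5357.
32 qualify.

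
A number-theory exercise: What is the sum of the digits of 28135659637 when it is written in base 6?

28135659637 in base 6 is 20531512455301.
Digit sum: 2+0+5+3+1+5+1+2+4+5+5+3+0+1 = 37.

37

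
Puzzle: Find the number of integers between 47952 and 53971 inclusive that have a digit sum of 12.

The integers in [47952, 53971] that have a digit sum of 12: 48000, 50007, 50016, 50025, 50034, 50043, …, 53310, 53400.
101 qualify.

101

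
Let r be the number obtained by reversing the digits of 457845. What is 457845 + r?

1006599

Reverse of 457845 is 548754.
457845 + 548754 = 1006599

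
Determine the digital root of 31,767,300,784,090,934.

3+1+7+6+7+3+0+0+7+8+4+0+9+0+9+3+4 = 71
7+1 = 8

8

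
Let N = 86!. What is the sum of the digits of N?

86! = 24227095383672732381765523203441259715284870552429381750838764496720162249742450276789464634901319465571660595200000000000000000000
Sum of its 131 digits: 495.

495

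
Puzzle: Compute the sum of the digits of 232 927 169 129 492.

68

2+3+2+9+2+7+1+6+9+1+2+9+4+9+2 = 68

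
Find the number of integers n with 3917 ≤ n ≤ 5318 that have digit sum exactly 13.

81

The integers in [3917, 5318] that have digit sum exactly 13: 4009, 4018, 4027, 4036, 4045, 4054, …, 5305, 5314.
81 qualify.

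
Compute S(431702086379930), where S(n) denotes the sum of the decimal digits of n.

4+3+1+7+0+2+0+8+6+3+7+9+9+3+0 = 62

62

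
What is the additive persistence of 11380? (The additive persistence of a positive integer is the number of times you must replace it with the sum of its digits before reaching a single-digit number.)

2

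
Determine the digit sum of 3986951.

41

3+9+8+6+9+5+1 = 41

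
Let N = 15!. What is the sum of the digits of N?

15! = 1307674368000
Sum of its 13 digits: 45.

45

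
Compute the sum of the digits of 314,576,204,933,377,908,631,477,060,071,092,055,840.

156

3+1+4+5+7+6+2+0+4+9+3+3+3+7+7+9+0+8+6+3+1+4+7+7+0+6+0+0+7+1+0+9+2+0+5+5+8+4+0 = 156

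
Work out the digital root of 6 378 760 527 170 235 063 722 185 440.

6+3+7+8+7+6+0+5+2+7+1+7+0+2+3+5+0+6+3+7+2+2+1+8+5+4+4+0 = 111
1+1+1 = 3
(Equivalently, 6 378 760 527 170 235 063 722 185 440 mod 9 = 3.)

3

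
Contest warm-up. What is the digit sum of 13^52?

13^52 = 8415003868347247618489696679505181495471801448798649088081
Sum of its 58 digits: 292.

292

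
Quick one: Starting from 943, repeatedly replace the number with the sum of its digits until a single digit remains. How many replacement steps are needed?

2

943 → 16 → 7 (2 steps)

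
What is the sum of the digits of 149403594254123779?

1+4+9+4+0+3+5+9+4+2+5+4+1+2+3+7+7+9 = 79

79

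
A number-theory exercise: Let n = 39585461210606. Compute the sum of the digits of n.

3+9+5+8+5+4+6+1+2+1+0+6+0+6 = 56

56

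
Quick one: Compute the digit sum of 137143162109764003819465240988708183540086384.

1+3+7+1+4+3+1+6+2+1+0+9+7+6+4+0+0+3+8+1+9+4+6+5+2+4+0+9+8+8+7+0+8+1+8+3+5+4+0+0+8+6+3+8+4 = 187

187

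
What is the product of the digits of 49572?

4×9×5×7×2 = 2520

2520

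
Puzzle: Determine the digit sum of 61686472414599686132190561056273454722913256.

193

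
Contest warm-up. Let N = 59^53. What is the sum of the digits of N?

59^53 = 7164017153204234294782868636998511330647176686635099383927644431762290379415270233583019058379
Sum of its 94 digits: 425.

425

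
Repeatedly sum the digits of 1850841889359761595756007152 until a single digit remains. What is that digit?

9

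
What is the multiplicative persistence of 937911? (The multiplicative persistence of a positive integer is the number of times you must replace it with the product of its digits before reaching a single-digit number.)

2

937911 → 1701 → 0 (2 steps)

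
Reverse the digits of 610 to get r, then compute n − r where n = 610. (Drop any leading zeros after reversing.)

594

Reverse of 610 is 16.
610 − 16 = 594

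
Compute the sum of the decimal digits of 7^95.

364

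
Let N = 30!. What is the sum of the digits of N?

30! = 265252859812191058636308480000000
Sum of its 33 digits: 117.

117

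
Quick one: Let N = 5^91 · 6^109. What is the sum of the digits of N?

5^91 · 6^109 = 26592348053355047233232999329763750079615683410121675243520000000000000000000000000000000000000000000000000000000000000000000000000000000000000000000
Sum of its 149 digits: 243.

243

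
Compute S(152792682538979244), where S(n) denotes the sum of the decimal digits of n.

1+5+2+7+9+2+6+8+2+5+3+8+9+7+9+2+4+4 = 93

93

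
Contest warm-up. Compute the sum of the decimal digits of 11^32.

11^32 = 2111377674535255285545615254209921
Sum of its 34 digits: 139.

139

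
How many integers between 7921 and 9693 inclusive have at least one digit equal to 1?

493

The integers in [7921, 9693] that have at least one digit equal to 1: 7921, 7931, 7941, 7951, 7961, 7971, …, 9681, 9691.
493 qualify.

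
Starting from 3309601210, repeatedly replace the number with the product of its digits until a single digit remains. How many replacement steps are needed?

3309601210 → 0 (1 step)

1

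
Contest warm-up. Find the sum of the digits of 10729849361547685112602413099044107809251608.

178

1+0+7+2+9+8+4+9+3+6+1+5+4+7+6+8+5+1+1+2+6+0+2+4+1+3+0+9+9+0+4+4+1+0+7+8+0+9+2+5+1+6+0+8 = 178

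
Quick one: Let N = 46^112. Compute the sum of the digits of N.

46^112 = 1693858580037138524488701940841048666471195934862063663387025415152835138861949205755262592326104723789437866941739284385476461604329070828846687191459516370738500107316745403933252386816
Sum of its 187 digits: 847.

847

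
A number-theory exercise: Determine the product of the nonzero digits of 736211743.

21168

7×3×6×2×1×1×7×4×3 = 21168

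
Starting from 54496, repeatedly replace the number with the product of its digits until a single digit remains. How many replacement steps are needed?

2

54496 → 4320 → 0 (2 steps)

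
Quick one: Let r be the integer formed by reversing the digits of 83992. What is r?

29938

Reversing 83992 gives 29938.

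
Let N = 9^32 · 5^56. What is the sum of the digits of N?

333

9^32 · 5^56 = 4765193545714519591596571148174599219515812364988960325717926025390625
Sum of its 70 digits: 333.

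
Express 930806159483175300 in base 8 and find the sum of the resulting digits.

73

930806159483175300 in base 8 is 63527064247257300604.
Digit sum: 6+3+5+2+7+0+6+4+2+4+7+2+5+7+3+0+0+6+0+4 = 73.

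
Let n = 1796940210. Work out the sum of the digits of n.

39

1+7+9+6+9+4+0+2+1+0 = 39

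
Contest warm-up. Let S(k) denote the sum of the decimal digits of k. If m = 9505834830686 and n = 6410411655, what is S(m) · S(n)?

S(9505834830686) = 9+5+0+5+8+3+4+8+3+0+6+8+6 = 65.
S(6410411655) = 6+4+1+0+4+1+1+6+5+5 = 33.
65 · 33 = 2145.

2145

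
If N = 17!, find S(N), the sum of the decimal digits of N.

17! = 355687428096000
Sum of its 15 digits: 63.

63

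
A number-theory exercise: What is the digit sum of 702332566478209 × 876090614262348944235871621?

190

702332566478209 × 876090614262348944235871621 = 615306969582346147748354251097601418006789
Sum of its 42 digits: 190.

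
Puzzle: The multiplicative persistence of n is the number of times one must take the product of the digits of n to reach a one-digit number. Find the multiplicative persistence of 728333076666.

1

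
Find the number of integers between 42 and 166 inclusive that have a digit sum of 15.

5

The integers in [42, 166] that have a digit sum of 15: 69, 78, 87, 96, 159.
5 qualify.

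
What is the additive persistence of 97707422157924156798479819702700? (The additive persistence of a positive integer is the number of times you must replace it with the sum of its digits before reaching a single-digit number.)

3

97707422157924156798479819702700 → 156 → 12 → 3 (3 steps)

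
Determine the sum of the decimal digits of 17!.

63

17! = 355687428096000
Sum of its 15 digits: 63.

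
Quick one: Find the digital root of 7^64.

7

The digital root of n equals n mod 9 (or 9 when 9 | n), so we need 7^64 mod 9.
7^64 ≡ 7 (mod 9), so the digital root is 7.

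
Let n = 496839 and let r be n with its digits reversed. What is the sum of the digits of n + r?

24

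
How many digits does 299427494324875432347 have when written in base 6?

27

299427494324875432347 in base 6 is 143105243001135003130055403, which has 27 digits.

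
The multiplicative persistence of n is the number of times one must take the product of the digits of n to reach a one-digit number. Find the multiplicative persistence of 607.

1

607 → 0 (1 step)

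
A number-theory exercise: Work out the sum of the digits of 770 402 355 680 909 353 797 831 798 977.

158

7+7+0+4+0+2+3+5+5+6+8+0+9+0+9+3+5+3+7+9+7+8+3+1+7+9+8+9+7+7 = 158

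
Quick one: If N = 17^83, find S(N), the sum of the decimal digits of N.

17^83 = 1340480418895698023067411176743717312981007012239556134605753941864386337047277655624320393544131928113
Sum of its 103 digits: 422.

422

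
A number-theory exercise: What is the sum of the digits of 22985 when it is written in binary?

22985 in base 2 is 101100111001001.
Digit sum: 1+0+1+1+0+0+1+1+1+0+0+1+0+0+1 = 8.

8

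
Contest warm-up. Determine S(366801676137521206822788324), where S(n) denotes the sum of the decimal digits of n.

3+6+6+8+0+1+6+7+6+1+3+7+5+2+1+2+0+6+8+2+2+7+8+8+3+2+4 = 114

114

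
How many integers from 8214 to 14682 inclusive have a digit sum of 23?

295

The integers in [8214, 14682] that have a digit sum of 23: 8249, 8258, 8267, 8276, 8285, 8294, …, 14666, 14675.
295 qualify.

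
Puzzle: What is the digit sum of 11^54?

11^54 = 171871947701161912897410416779483616222663749691203457641
Sum of its 57 digits: 253.

253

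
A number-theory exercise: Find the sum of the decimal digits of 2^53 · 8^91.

445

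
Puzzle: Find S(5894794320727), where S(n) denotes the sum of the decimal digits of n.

5+8+9+4+7+9+4+3+2+0+7+2+7 = 67

67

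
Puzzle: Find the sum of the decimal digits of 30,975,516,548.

3+0+9+7+5+5+1+6+5+4+8 = 53

53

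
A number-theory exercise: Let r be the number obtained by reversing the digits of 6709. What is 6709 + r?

15785

Reverse of 6709 is 9076.
6709 + 9076 = 15785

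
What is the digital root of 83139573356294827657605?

6

8+3+1+3+9+5+7+3+3+5+6+2+9+4+8+2+7+6+5+7+6+0+5 = 114
1+1+4 = 6
(Equivalently, 83139573356294827657605 mod 9 = 6.)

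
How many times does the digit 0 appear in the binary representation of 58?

58 in base 2 is 111010.
The digit 0 appears 2 times.

2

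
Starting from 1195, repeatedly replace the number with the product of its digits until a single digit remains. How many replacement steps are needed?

1195 → 45 → 20 → 0 (3 steps)

3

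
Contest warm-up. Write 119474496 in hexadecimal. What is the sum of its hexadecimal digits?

36

119474496 in base 16 is 71F0940.
Digit sum: 7+1+15+0+9+4+0 = 36.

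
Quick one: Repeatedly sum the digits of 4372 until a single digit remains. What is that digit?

7

4+3+7+2 = 16
1+6 = 7
(Equivalently, 4372 mod 9 = 7.)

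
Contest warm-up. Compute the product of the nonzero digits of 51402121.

80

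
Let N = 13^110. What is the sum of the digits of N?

565

13^110 = 341797399186042035027394120631466321910287364497286886852738358841330579862013991380742233214225094764227736945196195797849
Sum of its 123 digits: 565.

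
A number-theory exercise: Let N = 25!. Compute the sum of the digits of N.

72

25! = 15511210043330985984000000
Sum of its 26 digits: 72.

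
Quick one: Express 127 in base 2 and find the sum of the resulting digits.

7

127 in base 2 is 1111111.
Digit sum: 1+1+1+1+1+1+1 = 7.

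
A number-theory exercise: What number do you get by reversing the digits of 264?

462

Reversing 264 gives 462.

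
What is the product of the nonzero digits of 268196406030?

373248

2×6×8×1×9×6×4×6×3 = 373248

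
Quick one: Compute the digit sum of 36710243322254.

44

3+6+7+1+0+2+4+3+3+2+2+2+5+4 = 44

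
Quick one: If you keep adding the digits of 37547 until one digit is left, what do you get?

8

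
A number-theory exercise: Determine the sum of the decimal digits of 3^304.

3^304 = 11088209803745658455297408217949153593283559345652332354189895396347888771377425204097816698610804252448289239688437517467894531354021357739846081
Sum of its 146 digits: 702.

702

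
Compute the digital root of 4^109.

The digital root of n equals n mod 9 (or 9 when 9 | n), so we need 4^109 mod 9.
4^109 ≡ 4 (mod 9), so the digital root is 4.

4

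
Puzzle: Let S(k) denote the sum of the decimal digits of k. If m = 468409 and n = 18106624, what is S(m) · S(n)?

S(468409) = 4+6+8+4+0+9 = 31.
S(18106624) = 1+8+1+0+6+6+2+4 = 28.
31 · 28 = 868.

868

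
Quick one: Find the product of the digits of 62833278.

96768

6×2×8×3×3×2×7×8 = 96768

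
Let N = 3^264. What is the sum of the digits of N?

567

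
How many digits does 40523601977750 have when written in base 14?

40523601977750 in base 14 is A014D212A70A, which has 12 digits.

12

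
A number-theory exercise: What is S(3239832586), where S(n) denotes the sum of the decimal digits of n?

49

3+2+3+9+8+3+2+5+8+6 = 49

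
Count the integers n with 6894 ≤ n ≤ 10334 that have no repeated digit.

The integers in [6894, 10334] that have no repeated digit: 6894, 6895, 6897, 6901, 6902, 6903, …, 10328, 10329.
1619 qualify.

1619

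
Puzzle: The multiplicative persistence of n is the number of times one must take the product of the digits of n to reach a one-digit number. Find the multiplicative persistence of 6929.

6929 → 972 → 126 → 12 → 2 (4 steps)

4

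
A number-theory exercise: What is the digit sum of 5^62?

5^62 = 21684043449710088680149056017398834228515625
Sum of its 44 digits: 187.

187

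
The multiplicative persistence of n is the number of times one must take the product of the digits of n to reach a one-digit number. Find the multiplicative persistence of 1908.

1

1908 → 0 (1 step)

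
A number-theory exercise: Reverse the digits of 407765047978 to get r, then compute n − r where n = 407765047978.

-471975519726

Reverse of 407765047978 is 879740567704.
407765047978 − 879740567704 = -471975519726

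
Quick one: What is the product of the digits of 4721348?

5376

4×7×2×1×3×4×8 = 5376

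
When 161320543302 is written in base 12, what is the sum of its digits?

161320543302 in base 12 is 27321B0BA86.
Digit sum: 2+7+3+2+1+11+0+11+10+8+6 = 61.

61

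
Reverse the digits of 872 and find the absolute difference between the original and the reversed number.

594

Reverse of 872 is 278.
|872 − 278| = 594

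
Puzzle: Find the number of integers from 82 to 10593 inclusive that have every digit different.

5364

The integers in [82, 10593] that have every digit different: 82, 83, 84, 85, 86, 87, …, 10592, 10593.
5364 qualify.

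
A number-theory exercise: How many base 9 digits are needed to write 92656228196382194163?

21

92656228196382194163 in base 9 is 755277311058648160223, which has 21 digits.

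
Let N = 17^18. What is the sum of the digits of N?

91

17^18 = 14063084452067724991009
Sum of its 23 digits: 91.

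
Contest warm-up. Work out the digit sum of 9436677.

42

9+4+3+6+6+7+7 = 42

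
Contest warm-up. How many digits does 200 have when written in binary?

8

200 in base 2 is 11001000, which has 8 digits.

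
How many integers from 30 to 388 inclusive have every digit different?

270

The integers in [30, 388] that have every digit different: 30, 31, 32, 34, 35, 36, …, 386, 387.
270 qualify.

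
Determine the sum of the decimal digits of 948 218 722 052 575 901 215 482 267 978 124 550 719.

172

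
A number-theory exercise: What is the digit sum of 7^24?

7^24 = 191581231380566414401
Sum of its 21 digits: 73.

73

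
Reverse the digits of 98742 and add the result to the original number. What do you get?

Reverse of 98742 is 24789.
98742 + 24789 = 123531

123531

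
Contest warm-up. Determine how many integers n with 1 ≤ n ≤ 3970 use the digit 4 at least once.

1081

The integers in [1, 3970] that use the digit 4 at least once: 4, 14, 24, 34, 40, 41, …, 3954, 3964.
1081 qualify.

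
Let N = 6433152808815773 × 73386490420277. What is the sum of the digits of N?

6433152808815773 × 73386490420277 = 472106506976336800137436629121
Sum of its 30 digits: 118.

118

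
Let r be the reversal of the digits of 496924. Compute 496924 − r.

67230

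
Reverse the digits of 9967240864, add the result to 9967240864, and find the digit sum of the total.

56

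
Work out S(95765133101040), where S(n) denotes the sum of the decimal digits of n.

45

9+5+7+6+5+1+3+3+1+0+1+0+4+0 = 45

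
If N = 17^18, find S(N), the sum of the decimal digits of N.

91

17^18 = 14063084452067724991009
Sum of its 23 digits: 91.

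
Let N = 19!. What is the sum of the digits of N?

45

19! = 121645100408832000
Sum of its 18 digits: 45.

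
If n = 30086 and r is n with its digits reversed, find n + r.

Reverse of 30086 is 68003.
30086 + 68003 = 98089

98089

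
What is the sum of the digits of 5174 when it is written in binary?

5174 in base 2 is 1010000110110.
Digit sum: 1+0+1+0+0+0+0+1+1+0+1+1+0 = 6.

6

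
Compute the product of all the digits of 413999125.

87480

4×1×3×9×9×9×1×2×5 = 87480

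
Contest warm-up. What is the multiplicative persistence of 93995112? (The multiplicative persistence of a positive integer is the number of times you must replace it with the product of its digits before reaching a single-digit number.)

93995112 → 21870 → 0 (2 steps)

2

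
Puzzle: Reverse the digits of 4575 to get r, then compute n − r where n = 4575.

-1179

Reverse of 4575 is 5754.
4575 − 5754 = -1179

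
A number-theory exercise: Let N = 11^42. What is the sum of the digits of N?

190

11^42 = 54763699237492901685126120802225273763666521
Sum of its 44 digits: 190.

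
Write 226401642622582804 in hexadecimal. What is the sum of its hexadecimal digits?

64

226401642622582804 in base 16 is 32457182D158014.
Digit sum: 3+2+4+5+7+1+8+2+13+1+5+8+0+1+4 = 64.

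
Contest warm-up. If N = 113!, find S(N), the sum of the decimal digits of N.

113! = 22311927486598136465966070212187151182564399087952213171022161345724023063584214692821047352118139068425569179220877461124773845924561575264739138192463311667200000000000000000000000000
Sum of its 185 digits: 666.

666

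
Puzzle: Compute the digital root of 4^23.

7

The digital root of n equals n mod 9 (or 9 when 9 | n), so we need 4^23 mod 9.
4^23 ≡ 7 (mod 9), so the digital root is 7.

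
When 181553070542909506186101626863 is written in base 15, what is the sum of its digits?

187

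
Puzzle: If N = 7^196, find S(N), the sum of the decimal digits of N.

745

7^196 = 4357283753150502780099500046570934468895955247884312228217467756782642968523224594658218498504524802287823926802393300364041307931563344934673367041790844037749877601
Sum of its 166 digits: 745.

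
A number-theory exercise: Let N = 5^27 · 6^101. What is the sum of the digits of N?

315

5^27 · 6^101 = 29205618359151672099382740281137428605726825169009933093625543998308352000000000000000000000000000
Sum of its 98 digits: 315.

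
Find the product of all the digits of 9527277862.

9×5×2×7×2×7×7×8×6×2 = 5927040

5927040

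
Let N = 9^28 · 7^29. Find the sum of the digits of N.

9^28 · 7^29 = 1685130055876001951499974643238347834638420990570247
Sum of its 52 digits: 234.

234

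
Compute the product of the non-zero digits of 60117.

6×1×1×7 = 42

42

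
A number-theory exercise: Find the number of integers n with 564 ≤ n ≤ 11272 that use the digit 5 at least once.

3605

The integers in [564, 11272] that use the digit 5 at least once: 564, 565, 566, 567, 568, 569, …, 11259, 11265.
3605 qualify.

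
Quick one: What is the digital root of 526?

5+2+6 = 13
1+3 = 4

4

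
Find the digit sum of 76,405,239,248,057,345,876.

95

7+6+4+0+5+2+3+9+2+4+8+0+5+7+3+4+5+8+7+6 = 95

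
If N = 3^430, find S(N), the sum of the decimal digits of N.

3^430 = 14525782246983536034855161109683669991596791359872003040559706366419642084429701840751350156979879812492031968558443634536059520162376755326522152623614004701935006338791410425475271334803677037795227206649
Sum of its 206 digits: 900.

900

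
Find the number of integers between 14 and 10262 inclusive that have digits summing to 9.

The integers in [14, 10262] that have digits summing to 9: 18, 27, 36, 45, 54, 63, …, 10251, 10260.
243 qualify.

243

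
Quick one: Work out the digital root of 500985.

9

5+0+0+9+8+5 = 27
2+7 = 9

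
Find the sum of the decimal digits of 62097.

6+2+0+9+7 = 24

24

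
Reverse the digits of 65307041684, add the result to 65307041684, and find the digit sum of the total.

25

Reversal of 65307041684 is 48614070356; 65307041684 + 48614070356 = 113921112040.
Digit sum of 113921112040: 1+1+3+9+2+1+1+1+2+0+4+0 = 25.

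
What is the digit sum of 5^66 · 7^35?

5^66 · 7^35 = 5133950614156893901302416033174415808948420902879661298356950283050537109375
Sum of its 76 digits: 319.

319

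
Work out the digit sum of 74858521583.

7+4+8+5+8+5+2+1+5+8+3 = 56

56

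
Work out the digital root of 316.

1

3+1+6 = 10
1+0 = 1
(Equivalently, 316 mod 9 = 1.)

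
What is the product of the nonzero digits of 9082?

9×8×2 = 144

144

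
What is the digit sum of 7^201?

7^201 = 73232868039200500225132297282717695618734319851191635619650980588245880371969835762420678304365548352051456737767824199218442262405785138317055279871378715742462192840007
Sum of its 170 digits: 757.

757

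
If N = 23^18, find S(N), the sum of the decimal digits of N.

23^18 = 3244150909895248285300369
Sum of its 25 digits: 109.

109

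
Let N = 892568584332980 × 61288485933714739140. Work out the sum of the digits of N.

892568584332980 × 61288485933714739140 = 54704177125767522620327511598837200
Sum of its 35 digits: 141.

141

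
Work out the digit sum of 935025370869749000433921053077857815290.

9+3+5+0+2+5+3+7+0+8+6+9+7+4+9+0+0+0+4+3+3+9+2+1+0+5+3+0+7+7+8+5+7+8+1+5+2+9+0 = 166

166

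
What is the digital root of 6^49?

9

The digital root of n equals n mod 9 (or 9 when 9 | n), so we need 6^49 mod 9.
6^49 ≡ 0 (mod 9), so the digital root is 9.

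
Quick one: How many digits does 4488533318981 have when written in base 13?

12

4488533318981 in base 13 is 26736143164A, which has 12 digits.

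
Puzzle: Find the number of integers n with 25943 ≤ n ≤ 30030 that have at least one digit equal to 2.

4069

The integers in [25943, 30030] that have at least one digit equal to 2: 25943, 25944, 25945, 25946, 25947, 25948, …, 30028, 30029.
4069 qualify.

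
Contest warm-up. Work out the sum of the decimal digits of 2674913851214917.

70

2+6+7+4+9+1+3+8+5+1+2+1+4+9+1+7 = 70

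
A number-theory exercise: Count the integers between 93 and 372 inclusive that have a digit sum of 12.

The integers in [93, 372] that have a digit sum of 12: 93, 129, 138, 147, 156, 165, …, 363, 372.
26 qualify.

26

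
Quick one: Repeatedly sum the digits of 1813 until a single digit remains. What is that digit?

1+8+1+3 = 13
1+3 = 4

4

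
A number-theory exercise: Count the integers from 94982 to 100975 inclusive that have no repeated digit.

1344

The integers in [94982, 100975] that have no repeated digit: 95012, 95013, 95014, 95016, 95017, 95018, …, 98764, 98765.
1344 qualify.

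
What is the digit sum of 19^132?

19^132 = 6244178732795137331183107156244756042036842142529999981521814622784256304758175426040997719542522042153629464398657413035100802066928599869701107822846121752774872575761
Sum of its 169 digits: 739.

739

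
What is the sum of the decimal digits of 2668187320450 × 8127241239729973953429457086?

2668187320450 × 8127241239729973953429457086 = 21685002026085855284349236190392605208700
Sum of its 41 digits: 156.

156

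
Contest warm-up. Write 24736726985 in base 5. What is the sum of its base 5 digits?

21

24736726985 in base 5 is 401130100230420.
Digit sum: 4+0+1+1+3+0+1+0+0+2+3+0+4+2+0 = 21.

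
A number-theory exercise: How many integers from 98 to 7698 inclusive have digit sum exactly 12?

The integers in [98, 7698] that have digit sum exactly 12: 129, 138, 147, 156, 165, 174, …, 7410, 7500.
383 qualify.

383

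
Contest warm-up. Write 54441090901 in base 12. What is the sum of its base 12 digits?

54

54441090901 in base 12 is A674264B31.
Digit sum: 10+6+7+4+2+6+4+11+3+1 = 54.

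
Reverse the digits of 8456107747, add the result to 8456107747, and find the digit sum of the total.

44

Reversal of 8456107747 is 7477016548; 8456107747 + 7477016548 = 15933124295.
Digit sum of 15933124295: 1+5+9+3+3+1+2+4+2+9+5 = 44.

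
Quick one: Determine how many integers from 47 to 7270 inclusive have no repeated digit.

3874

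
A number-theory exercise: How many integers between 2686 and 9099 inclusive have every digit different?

The integers in [2686, 9099] that have every digit different: 2687, 2689, 2690, 2691, 2693, 2694, …, 9086, 9087.
3257 qualify.

3257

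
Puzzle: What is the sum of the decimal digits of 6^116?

387

6^116 = 1843083641481566340707871945770164414220238549262930175649740122962600025094496746477715456
Sum of its 91 digits: 387.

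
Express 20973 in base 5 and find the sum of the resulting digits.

20973 in base 5 is 1132343.
Digit sum: 1+1+3+2+3+4+3 = 17.

17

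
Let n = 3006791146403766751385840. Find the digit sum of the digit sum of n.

First digit sum: 104.
1+0+4 = 5.

5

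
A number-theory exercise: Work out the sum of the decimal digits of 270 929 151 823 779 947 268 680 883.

141

2+7+0+9+2+9+1+5+1+8+2+3+7+7+9+9+4+7+2+6+8+6+8+0+8+8+3 = 141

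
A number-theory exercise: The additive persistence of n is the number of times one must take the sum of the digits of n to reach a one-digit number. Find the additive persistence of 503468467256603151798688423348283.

3

503468467256603151798688423348283 → 155 → 11 → 2 (3 steps)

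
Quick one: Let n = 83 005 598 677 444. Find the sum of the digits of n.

8+3+0+0+5+5+9+8+6+7+7+4+4+4 = 70

70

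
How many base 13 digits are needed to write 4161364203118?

4161364203118 in base 13 is 24255188C425, which has 12 digits.

12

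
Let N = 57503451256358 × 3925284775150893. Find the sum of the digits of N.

138

57503451256358 × 3925284775150893 = 225717421735213547619875627694
Sum of its 30 digits: 138.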